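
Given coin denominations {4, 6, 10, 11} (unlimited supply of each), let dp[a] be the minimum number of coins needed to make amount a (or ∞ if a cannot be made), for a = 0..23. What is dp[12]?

2

 a  0  1  2  3  4  5  6  7  8  9 10 11 12 13 14 15 16 17 18 19 20 21 22 23
dp  0  -  -  -  1  -  1  -  2  -  1  1  2  -  2  2  2  2  3  3  2  2  2  3
(- denotes ∞ / unreachable)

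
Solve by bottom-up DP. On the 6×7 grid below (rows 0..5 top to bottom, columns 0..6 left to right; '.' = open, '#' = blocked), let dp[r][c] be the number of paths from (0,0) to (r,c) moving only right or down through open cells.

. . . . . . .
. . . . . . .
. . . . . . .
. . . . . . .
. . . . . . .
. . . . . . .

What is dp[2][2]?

r\c   0   1   2   3   4   5   6
  0   1   1   1   1   1   1   1
  1   1   2   3   4   5   6   7
  2   1   3   6  10  15  21  28
  3   1   4  10  20  35  56  84
  4   1   5  15  35  70 126 210
  5   1   6  21  56 126 252 462

6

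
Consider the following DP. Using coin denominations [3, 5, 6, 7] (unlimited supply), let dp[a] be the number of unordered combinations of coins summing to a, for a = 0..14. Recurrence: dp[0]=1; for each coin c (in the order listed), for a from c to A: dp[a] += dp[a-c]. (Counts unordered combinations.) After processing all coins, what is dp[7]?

after  coin     0     1     2     3     4     5     6     7     8     9    10    11    12    13    14
          3     1     0     0     1     0     0     1     0     0     1     0     0     1     0     0
          5     1     0     0     1     0     1     1     0     1     1     1     1     1     1     1
          6     1     0     0     1     0     1     2     0     1     2     1     2     3     1     2
          7     1     0     0     1     0     1     2     1     1     2     2     2     4     3     3

1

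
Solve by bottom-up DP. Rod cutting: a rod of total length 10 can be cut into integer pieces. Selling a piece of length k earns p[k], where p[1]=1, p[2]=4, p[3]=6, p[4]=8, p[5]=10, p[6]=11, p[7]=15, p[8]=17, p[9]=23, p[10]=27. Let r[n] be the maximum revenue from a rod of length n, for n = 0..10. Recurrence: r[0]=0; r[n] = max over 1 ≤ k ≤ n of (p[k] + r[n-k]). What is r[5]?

   n    0    1    2    3    4    5    6    7    8    9   10
r[n]    0    1    4    6    8   10   12   15   17   23   27

10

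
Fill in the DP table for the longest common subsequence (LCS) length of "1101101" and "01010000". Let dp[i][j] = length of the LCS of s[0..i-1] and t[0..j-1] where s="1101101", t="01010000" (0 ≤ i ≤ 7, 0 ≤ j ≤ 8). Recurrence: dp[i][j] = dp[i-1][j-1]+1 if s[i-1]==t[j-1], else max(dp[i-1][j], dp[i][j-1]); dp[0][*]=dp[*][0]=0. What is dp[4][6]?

3

   ''  0  1  0  1  0  0  0  0
''  0  0  0  0  0  0  0  0  0
 1  0  0  1  1  1  1  1  1  1
 1  0  0  1  1  2  2  2  2  2
 0  0  1  1  2  2  3  3  3  3
 1  0  1  2  2  3  3  3  3  3
 1  0  1  2  2  3  3  3  3  3
 0  0  1  2  3  3  4  4  4  4
 1  0  1  2  3  4  4  4  4  4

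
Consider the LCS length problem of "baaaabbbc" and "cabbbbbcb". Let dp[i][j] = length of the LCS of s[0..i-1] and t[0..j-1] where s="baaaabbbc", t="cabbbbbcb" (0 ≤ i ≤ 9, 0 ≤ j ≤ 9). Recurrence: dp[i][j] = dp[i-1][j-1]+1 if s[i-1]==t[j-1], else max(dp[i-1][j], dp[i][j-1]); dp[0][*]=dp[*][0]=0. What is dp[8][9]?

4

   ''  c  a  b  b  b  b  b  c  b
''  0  0  0  0  0  0  0  0  0  0
 b  0  0  0  1  1  1  1  1  1  1
 a  0  0  1  1  1  1  1  1  1  1
 a  0  0  1  1  1  1  1  1  1  1
 a  0  0  1  1  1  1  1  1  1  1
 a  0  0  1  1  1  1  1  1  1  1
 b  0  0  1  2  2  2  2  2  2  2
 b  0  0  1  2  3  3  3  3  3  3
 b  0  0  1  2  3  4  4  4  4  4
 c  0  1  1  2  3  4  4  4  5  5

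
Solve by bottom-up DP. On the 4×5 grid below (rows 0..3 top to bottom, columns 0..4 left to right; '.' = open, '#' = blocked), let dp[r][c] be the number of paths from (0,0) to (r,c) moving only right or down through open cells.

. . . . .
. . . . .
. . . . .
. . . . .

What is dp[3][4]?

r\c   0   1   2   3   4
  0   1   1   1   1   1
  1   1   2   3   4   5
  2   1   3   6  10  15
  3   1   4  10  20  35

35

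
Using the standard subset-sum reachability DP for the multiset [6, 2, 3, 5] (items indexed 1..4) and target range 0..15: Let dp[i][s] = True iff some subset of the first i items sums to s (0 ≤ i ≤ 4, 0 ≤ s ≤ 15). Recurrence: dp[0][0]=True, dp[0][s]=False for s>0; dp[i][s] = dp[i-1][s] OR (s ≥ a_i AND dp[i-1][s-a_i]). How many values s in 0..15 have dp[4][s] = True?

i\s   0   1   2   3   4   5   6   7   8   9  10  11  12  13  14  15
  0   T   F   F   F   F   F   F   F   F   F   F   F   F   F   F   F
  1   T   F   F   F   F   F   T   F   F   F   F   F   F   F   F   F
  2   T   F   T   F   F   F   T   F   T   F   F   F   F   F   F   F
  3   T   F   T   T   F   T   T   F   T   T   F   T   F   F   F   F
  4   T   F   T   T   F   T   T   T   T   T   T   T   F   T   T   F

12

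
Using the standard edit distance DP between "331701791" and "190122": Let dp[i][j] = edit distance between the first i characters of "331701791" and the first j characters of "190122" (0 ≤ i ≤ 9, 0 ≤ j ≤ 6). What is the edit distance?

6

   ''  1  9  0  1  2  2
''  0  1  2  3  4  5  6
 3  1  1  2  3  4  5  6
 3  2  2  2  3  4  5  6
 1  3  2  3  3  3  4  5
 7  4  3  3  4  4  4  5
 0  5  4  4  3  4  5  5
 1  6  5  5  4  3  4  5
 7  7  6  6  5  4  4  5
 9  8  7  6  6  5  5  5
 1  9  8  7  7  6  6  6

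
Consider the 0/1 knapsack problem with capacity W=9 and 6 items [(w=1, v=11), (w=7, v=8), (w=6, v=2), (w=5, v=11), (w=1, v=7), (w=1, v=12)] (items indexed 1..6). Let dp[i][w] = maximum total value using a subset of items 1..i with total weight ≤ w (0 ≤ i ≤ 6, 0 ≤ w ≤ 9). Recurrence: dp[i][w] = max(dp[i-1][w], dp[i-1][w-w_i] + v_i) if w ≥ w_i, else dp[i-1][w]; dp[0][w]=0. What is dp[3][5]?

11

i\w   0   1   2   3   4   5   6   7   8   9
  0   0   0   0   0   0   0   0   0   0   0
  1   0  11  11  11  11  11  11  11  11  11
  2   0  11  11  11  11  11  11  11  19  19
  3   0  11  11  11  11  11  11  13  19  19
  4   0  11  11  11  11  11  22  22  22  22
  5   0  11  18  18  18  18  22  29  29  29
  6   0  12  23  30  30  30  30  34  41  41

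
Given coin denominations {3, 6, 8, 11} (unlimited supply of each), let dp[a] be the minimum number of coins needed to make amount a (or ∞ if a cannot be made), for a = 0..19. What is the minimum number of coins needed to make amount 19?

2

 a  0  1  2  3  4  5  6  7  8  9 10 11 12 13 14 15 16 17 18 19
dp  0  -  -  1  -  -  1  -  1  2  -  1  2  -  2  3  2  2  3  2
(- denotes ∞ / unreachable)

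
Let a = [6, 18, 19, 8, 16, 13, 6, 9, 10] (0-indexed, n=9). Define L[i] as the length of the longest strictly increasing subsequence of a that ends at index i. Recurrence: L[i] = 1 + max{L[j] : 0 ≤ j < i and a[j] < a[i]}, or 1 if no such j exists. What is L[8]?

4

   i    0    1    2    3    4    5    6    7    8
a[i]    6   18   19    8   16   13    6    9   10
L[i]    1    2    3    2    3    3    1    3    4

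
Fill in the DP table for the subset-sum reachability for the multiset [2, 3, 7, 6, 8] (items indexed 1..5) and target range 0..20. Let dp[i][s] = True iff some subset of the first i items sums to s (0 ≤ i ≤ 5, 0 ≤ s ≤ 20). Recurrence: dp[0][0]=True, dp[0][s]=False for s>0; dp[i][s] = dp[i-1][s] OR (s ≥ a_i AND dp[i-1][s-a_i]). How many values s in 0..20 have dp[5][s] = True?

i\s   0   1   2   3   4   5   6   7   8   9  10  11  12  13  14  15  16  17  18  19  20
  0   T   F   F   F   F   F   F   F   F   F   F   F   F   F   F   F   F   F   F   F   F
  1   T   F   T   F   F   F   F   F   F   F   F   F   F   F   F   F   F   F   F   F   F
  2   T   F   T   T   F   T   F   F   F   F   F   F   F   F   F   F   F   F   F   F   F
  3   T   F   T   T   F   T   F   T   F   T   T   F   T   F   F   F   F   F   F   F   F
  4   T   F   T   T   F   T   T   T   T   T   T   T   T   T   F   T   T   F   T   F   F
  5   T   F   T   T   F   T   T   T   T   T   T   T   T   T   T   T   T   T   T   T   T

19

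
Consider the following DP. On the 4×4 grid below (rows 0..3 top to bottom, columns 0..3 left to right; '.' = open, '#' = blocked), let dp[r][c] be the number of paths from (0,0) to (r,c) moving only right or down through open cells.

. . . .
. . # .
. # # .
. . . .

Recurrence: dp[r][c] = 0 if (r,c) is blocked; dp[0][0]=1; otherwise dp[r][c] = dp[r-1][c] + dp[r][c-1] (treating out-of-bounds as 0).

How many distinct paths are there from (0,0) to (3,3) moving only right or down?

r\c   0   1   2   3
  0   1   1   1   1
  1   1   2   0   1
  2   1   0   0   1
  3   1   1   1   2

2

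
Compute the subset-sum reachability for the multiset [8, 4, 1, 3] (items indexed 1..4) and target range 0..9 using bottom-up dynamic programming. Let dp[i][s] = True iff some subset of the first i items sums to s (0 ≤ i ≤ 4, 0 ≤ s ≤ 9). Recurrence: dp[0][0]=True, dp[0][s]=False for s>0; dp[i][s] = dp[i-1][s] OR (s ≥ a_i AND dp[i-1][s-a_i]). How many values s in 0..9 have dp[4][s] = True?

8

i\s   0   1   2   3   4   5   6   7   8   9
  0   T   F   F   F   F   F   F   F   F   F
  1   T   F   F   F   F   F   F   F   T   F
  2   T   F   F   F   T   F   F   F   T   F
  3   T   T   F   F   T   T   F   F   T   T
  4   T   T   F   T   T   T   F   T   T   T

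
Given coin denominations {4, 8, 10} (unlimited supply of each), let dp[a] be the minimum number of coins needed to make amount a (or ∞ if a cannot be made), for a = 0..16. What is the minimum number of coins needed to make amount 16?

2

 a  0  1  2  3  4  5  6  7  8  9 10 11 12 13 14 15 16
dp  0  -  -  -  1  -  -  -  1  -  1  -  2  -  2  -  2
(- denotes ∞ / unreachable)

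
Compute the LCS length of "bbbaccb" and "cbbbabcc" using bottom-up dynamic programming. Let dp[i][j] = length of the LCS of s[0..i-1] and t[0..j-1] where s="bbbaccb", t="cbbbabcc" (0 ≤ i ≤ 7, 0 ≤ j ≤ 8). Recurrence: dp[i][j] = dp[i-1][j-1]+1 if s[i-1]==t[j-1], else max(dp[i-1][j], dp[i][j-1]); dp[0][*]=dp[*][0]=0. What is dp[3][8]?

   ''  c  b  b  b  a  b  c  c
''  0  0  0  0  0  0  0  0  0
 b  0  0  1  1  1  1  1  1  1
 b  0  0  1  2  2  2  2  2  2
 b  0  0  1  2  3  3  3  3  3
 a  0  0  1  2  3  4  4  4  4
 c  0  1  1  2  3  4  4  5  5
 c  0  1  1  2  3  4  4  5  6
 b  0  1  2  2  3  4  5  5  6

3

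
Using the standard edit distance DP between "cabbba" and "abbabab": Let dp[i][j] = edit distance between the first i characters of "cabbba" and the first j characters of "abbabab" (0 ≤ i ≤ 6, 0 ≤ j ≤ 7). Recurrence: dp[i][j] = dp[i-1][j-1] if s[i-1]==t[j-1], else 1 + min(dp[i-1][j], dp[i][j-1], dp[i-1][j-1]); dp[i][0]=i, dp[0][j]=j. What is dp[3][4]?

   ''  a  b  b  a  b  a  b
''  0  1  2  3  4  5  6  7
 c  1  1  2  3  4  5  6  7
 a  2  1  2  3  3  4  5  6
 b  3  2  1  2  3  3  4  5
 b  4  3  2  1  2  3  4  4
 b  5  4  3  2  2  2  3  4
 a  6  5  4  3  2  3  2  3

3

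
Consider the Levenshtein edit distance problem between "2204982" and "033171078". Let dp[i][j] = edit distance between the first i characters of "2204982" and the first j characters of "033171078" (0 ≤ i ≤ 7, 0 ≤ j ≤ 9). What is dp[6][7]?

7

   ''  0  3  3  1  7  1  0  7  8
''  0  1  2  3  4  5  6  7  8  9
 2  1  1  2  3  4  5  6  7  8  9
 2  2  2  2  3  4  5  6  7  8  9
 0  3  2  3  3  4  5  6  6  7  8
 4  4  3  3  4  4  5  6  7  7  8
 9  5  4  4  4  5  5  6  7  8  8
 8  6  5  5  5  5  6  6  7  8  8
 2  7  6  6  6  6  6  7  7  8  9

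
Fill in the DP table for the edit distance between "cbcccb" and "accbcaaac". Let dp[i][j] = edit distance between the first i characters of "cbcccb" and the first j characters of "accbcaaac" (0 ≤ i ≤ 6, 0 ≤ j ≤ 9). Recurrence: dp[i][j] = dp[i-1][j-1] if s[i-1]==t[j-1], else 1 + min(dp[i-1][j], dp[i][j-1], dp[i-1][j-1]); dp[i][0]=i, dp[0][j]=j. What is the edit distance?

   ''  a  c  c  b  c  a  a  a  c
''  0  1  2  3  4  5  6  7  8  9
 c  1  1  1  2  3  4  5  6  7  8
 b  2  2  2  2  2  3  4  5  6  7
 c  3  3  2  2  3  2  3  4  5  6
 c  4  4  3  2  3  3  3  4  5  5
 c  5  5  4  3  3  3  4  4  5  5
 b  6  6  5  4  3  4  4  5  5  6

6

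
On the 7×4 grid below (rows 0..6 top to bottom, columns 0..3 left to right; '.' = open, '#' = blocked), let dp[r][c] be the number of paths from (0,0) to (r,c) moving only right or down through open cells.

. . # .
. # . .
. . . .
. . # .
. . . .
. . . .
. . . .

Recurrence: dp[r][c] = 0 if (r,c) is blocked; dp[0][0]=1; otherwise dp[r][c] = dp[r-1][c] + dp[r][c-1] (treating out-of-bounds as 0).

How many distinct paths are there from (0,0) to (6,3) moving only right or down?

23

r\c   0   1   2   3
  0   1   1   0   0
  1   1   0   0   0
  2   1   1   1   1
  3   1   2   0   1
  4   1   3   3   4
  5   1   4   7  11
  6   1   5  12  23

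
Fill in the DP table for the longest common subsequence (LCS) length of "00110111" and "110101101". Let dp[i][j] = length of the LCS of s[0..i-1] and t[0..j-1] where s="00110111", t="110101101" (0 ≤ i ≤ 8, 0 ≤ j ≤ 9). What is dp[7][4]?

4

   ''  1  1  0  1  0  1  1  0  1
''  0  0  0  0  0  0  0  0  0  0
 0  0  0  0  1  1  1  1  1  1  1
 0  0  0  0  1  1  2  2  2  2  2
 1  0  1  1  1  2  2  3  3  3  3
 1  0  1  2  2  2  2  3  4  4  4
 0  0  1  2  3  3  3  3  4  5  5
 1  0  1  2  3  4  4  4  4  5  6
 1  0  1  2  3  4  4  5  5  5  6
 1  0  1  2  3  4  4  5  6  6  6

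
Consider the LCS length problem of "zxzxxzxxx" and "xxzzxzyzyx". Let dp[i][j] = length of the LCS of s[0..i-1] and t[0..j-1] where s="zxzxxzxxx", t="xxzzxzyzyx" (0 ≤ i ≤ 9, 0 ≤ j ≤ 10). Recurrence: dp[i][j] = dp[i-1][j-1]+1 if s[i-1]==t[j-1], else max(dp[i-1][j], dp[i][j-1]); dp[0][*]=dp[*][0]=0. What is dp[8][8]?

   ''  x  x  z  z  x  z  y  z  y  x
''  0  0  0  0  0  0  0  0  0  0  0
 z  0  0  0  1  1  1  1  1  1  1  1
 x  0  1  1  1  1  2  2  2  2  2  2
 z  0  1  1  2  2  2  3  3  3  3  3
 x  0  1  2  2  2  3  3  3  3  3  4
 x  0  1  2  2  2  3  3  3  3  3  4
 z  0  1  2  3  3  3  4  4  4  4  4
 x  0  1  2  3  3  4  4  4  4  4  5
 x  0  1  2  3  3  4  4  4  4  4  5
 x  0  1  2  3  3  4  4  4  4  4  5

4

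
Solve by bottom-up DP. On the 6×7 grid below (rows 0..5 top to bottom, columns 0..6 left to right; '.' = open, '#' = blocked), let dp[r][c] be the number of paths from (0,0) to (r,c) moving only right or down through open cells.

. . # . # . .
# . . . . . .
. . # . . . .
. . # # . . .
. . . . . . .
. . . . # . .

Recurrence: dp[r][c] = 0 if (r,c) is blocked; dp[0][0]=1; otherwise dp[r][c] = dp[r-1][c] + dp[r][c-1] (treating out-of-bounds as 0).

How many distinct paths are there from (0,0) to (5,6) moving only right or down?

25

r\c   0   1   2   3   4   5   6
  0   1   1   0   0   0   0   0
  1   0   1   1   1   1   1   1
  2   0   1   0   1   2   3   4
  3   0   1   0   0   2   5   9
  4   0   1   1   1   3   8  17
  5   0   1   2   3   0   8  25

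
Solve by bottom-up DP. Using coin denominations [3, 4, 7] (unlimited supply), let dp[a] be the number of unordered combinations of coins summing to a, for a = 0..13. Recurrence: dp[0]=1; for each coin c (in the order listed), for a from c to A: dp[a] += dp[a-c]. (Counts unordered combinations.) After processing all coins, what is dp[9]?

1

after  coin     0     1     2     3     4     5     6     7     8     9    10    11    12    13
          3     1     0     0     1     0     0     1     0     0     1     0     0     1     0
          4     1     0     0     1     1     0     1     1     1     1     1     1     2     1
          7     1     0     0     1     1     0     1     2     1     1     2     2     2     2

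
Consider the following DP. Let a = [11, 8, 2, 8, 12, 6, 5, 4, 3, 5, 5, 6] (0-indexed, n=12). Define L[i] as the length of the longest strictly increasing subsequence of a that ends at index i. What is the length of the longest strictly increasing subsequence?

   i    0    1    2    3    4    5    6    7    8    9   10   11
a[i]   11    8    2    8   12    6    5    4    3    5    5    6
L[i]    1    1    1    2    3    2    2    2    2    3    3    4

4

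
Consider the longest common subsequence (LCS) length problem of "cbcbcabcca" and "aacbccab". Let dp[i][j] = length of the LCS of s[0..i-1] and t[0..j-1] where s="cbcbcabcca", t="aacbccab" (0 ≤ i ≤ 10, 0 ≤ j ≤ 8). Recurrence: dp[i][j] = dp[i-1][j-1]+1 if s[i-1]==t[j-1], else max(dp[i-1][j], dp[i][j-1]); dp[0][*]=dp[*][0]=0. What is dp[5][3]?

1

   ''  a  a  c  b  c  c  a  b
''  0  0  0  0  0  0  0  0  0
 c  0  0  0  1  1  1  1  1  1
 b  0  0  0  1  2  2  2  2  2
 c  0  0  0  1  2  3  3  3  3
 b  0  0  0  1  2  3  3  3  4
 c  0  0  0  1  2  3  4  4  4
 a  0  1  1  1  2  3  4  5  5
 b  0  1  1  1  2  3  4  5  6
 c  0  1  1  2  2  3  4  5  6
 c  0  1  1  2  2  3  4  5  6
 a  0  1  2  2  2  3  4  5  6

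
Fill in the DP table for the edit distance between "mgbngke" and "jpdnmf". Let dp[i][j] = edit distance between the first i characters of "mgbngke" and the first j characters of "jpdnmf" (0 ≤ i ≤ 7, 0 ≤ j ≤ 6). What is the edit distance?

   ''  j  p  d  n  m  f
''  0  1  2  3  4  5  6
 m  1  1  2  3  4  4  5
 g  2  2  2  3  4  5  5
 b  3  3  3  3  4  5  6
 n  4  4  4  4  3  4  5
 g  5  5  5  5  4  4  5
 k  6  6  6  6  5  5  5
 e  7  7  7  7  6  6  6

6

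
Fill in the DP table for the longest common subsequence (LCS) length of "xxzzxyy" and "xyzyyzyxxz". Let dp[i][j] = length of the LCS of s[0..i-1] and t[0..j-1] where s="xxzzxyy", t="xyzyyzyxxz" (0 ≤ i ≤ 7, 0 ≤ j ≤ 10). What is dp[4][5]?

   ''  x  y  z  y  y  z  y  x  x  z
''  0  0  0  0  0  0  0  0  0  0  0
 x  0  1  1  1  1  1  1  1  1  1  1
 x  0  1  1  1  1  1  1  1  2  2  2
 z  0  1  1  2  2  2  2  2  2  2  3
 z  0  1  1  2  2  2  3  3  3  3  3
 x  0  1  1  2  2  2  3  3  4  4  4
 y  0  1  2  2  3  3  3  4  4  4  4
 y  0  1  2  2  3  4  4  4  4  4  4

2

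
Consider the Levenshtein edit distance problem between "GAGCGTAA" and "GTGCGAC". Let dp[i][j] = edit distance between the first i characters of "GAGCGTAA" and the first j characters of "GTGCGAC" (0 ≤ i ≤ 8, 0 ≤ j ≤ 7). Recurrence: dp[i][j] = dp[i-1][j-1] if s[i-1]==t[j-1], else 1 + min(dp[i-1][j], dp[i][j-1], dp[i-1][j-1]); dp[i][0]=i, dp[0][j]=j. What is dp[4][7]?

4

   ''  G  T  G  C  G  A  C
''  0  1  2  3  4  5  6  7
 G  1  0  1  2  3  4  5  6
 A  2  1  1  2  3  4  4  5
 G  3  2  2  1  2  3  4  5
 C  4  3  3  2  1  2  3  4
 G  5  4  4  3  2  1  2  3
 T  6  5  4  4  3  2  2  3
 A  7  6  5  5  4  3  2  3
 A  8  7  6  6  5  4  3  3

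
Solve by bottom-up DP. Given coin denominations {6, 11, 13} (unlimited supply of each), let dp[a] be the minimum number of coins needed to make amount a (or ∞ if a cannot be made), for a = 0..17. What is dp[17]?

2

 a  0  1  2  3  4  5  6  7  8  9 10 11 12 13 14 15 16 17
dp  0  -  -  -  -  -  1  -  -  -  -  1  2  1  -  -  -  2
(- denotes ∞ / unreachable)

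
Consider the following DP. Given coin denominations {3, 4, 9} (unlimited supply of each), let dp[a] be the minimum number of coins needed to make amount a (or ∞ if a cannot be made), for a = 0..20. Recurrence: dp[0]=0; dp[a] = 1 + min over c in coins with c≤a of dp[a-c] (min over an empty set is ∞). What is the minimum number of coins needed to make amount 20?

4

 a  0  1  2  3  4  5  6  7  8  9 10 11 12 13 14 15 16 17 18 19 20
dp  0  -  -  1  1  -  2  2  2  1  3  3  2  2  4  3  3  3  2  4  4
(- denotes ∞ / unreachable)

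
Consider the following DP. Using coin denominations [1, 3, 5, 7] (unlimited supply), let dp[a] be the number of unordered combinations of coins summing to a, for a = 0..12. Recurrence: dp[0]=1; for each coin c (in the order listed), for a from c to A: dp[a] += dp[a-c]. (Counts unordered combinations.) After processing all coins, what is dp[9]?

after  coin     0     1     2     3     4     5     6     7     8     9    10    11    12
          1     1     1     1     1     1     1     1     1     1     1     1     1     1
          3     1     1     1     2     2     2     3     3     3     4     4     4     5
          5     1     1     1     2     2     3     4     4     5     6     7     8     9
          7     1     1     1     2     2     3     4     5     6     7     9    10    12

7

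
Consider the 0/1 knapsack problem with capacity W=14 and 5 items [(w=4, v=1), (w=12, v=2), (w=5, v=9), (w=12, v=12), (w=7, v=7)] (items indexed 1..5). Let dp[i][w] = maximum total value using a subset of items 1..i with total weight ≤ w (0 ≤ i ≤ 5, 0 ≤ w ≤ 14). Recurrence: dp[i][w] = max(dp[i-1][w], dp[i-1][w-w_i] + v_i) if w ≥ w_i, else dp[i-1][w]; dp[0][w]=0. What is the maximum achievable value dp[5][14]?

i\w   0   1   2   3   4   5   6   7   8   9  10  11  12  13  14
  0   0   0   0   0   0   0   0   0   0   0   0   0   0   0   0
  1   0   0   0   0   1   1   1   1   1   1   1   1   1   1   1
  2   0   0   0   0   1   1   1   1   1   1   1   1   2   2   2
  3   0   0   0   0   1   9   9   9   9  10  10  10  10  10  10
  4   0   0   0   0   1   9   9   9   9  10  10  10  12  12  12
  5   0   0   0   0   1   9   9   9   9  10  10  10  16  16  16

16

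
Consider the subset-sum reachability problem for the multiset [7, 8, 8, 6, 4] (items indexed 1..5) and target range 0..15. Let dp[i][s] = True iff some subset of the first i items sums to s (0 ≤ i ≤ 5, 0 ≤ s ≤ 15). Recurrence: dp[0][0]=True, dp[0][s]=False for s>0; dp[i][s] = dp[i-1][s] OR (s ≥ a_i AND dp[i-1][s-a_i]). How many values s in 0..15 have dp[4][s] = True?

7

i\s   0   1   2   3   4   5   6   7   8   9  10  11  12  13  14  15
  0   T   F   F   F   F   F   F   F   F   F   F   F   F   F   F   F
  1   T   F   F   F   F   F   F   T   F   F   F   F   F   F   F   F
  2   T   F   F   F   F   F   F   T   T   F   F   F   F   F   F   T
  3   T   F   F   F   F   F   F   T   T   F   F   F   F   F   F   T
  4   T   F   F   F   F   F   T   T   T   F   F   F   F   T   T   T
  5   T   F   F   F   T   F   T   T   T   F   T   T   T   T   T   T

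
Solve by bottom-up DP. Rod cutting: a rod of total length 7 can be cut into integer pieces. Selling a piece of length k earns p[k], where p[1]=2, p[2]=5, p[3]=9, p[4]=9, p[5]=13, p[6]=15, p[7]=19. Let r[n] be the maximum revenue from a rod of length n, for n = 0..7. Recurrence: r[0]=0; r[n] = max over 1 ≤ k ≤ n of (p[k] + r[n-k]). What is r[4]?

11

   n    0    1    2    3    4    5    6    7
r[n]    0    2    5    9   11   14   18   20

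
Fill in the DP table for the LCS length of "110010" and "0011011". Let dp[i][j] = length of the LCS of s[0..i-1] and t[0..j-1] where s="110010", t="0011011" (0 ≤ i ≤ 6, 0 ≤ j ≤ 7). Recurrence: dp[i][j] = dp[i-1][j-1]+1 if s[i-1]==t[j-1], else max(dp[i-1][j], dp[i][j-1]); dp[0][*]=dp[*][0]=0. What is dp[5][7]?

   ''  0  0  1  1  0  1  1
''  0  0  0  0  0  0  0  0
 1  0  0  0  1  1  1  1  1
 1  0  0  0  1  2  2  2  2
 0  0  1  1  1  2  3  3  3
 0  0  1  2  2  2  3  3  3
 1  0  1  2  3  3  3  4  4
 0  0  1  2  3  3  4  4  4

4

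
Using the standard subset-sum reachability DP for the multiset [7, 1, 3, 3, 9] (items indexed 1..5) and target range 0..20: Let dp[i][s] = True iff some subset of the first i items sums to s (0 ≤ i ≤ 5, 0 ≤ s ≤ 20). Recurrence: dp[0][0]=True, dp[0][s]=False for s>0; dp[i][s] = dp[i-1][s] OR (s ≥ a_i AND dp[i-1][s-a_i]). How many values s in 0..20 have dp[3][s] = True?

i\s   0   1   2   3   4   5   6   7   8   9  10  11  12  13  14  15  16  17  18  19  20
  0   T   F   F   F   F   F   F   F   F   F   F   F   F   F   F   F   F   F   F   F   F
  1   T   F   F   F   F   F   F   T   F   F   F   F   F   F   F   F   F   F   F   F   F
  2   T   T   F   F   F   F   F   T   T   F   F   F   F   F   F   F   F   F   F   F   F
  3   T   T   F   T   T   F   F   T   T   F   T   T   F   F   F   F   F   F   F   F   F
  4   T   T   F   T   T   F   T   T   T   F   T   T   F   T   T   F   F   F   F   F   F
  5   T   T   F   T   T   F   T   T   T   T   T   T   T   T   T   T   T   T   F   T   T

8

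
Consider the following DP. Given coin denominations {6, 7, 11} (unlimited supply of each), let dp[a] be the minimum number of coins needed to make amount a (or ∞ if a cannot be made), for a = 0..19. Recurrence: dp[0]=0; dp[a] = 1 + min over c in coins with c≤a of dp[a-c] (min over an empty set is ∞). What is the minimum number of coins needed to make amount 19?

 a  0  1  2  3  4  5  6  7  8  9 10 11 12 13 14 15 16 17 18 19
dp  0  -  -  -  -  -  1  1  -  -  -  1  2  2  2  -  -  2  2  3
(- denotes ∞ / unreachable)

3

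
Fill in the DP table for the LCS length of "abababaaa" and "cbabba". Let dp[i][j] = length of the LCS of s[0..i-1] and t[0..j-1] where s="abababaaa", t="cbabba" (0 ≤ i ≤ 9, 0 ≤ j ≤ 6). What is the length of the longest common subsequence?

   ''  c  b  a  b  b  a
''  0  0  0  0  0  0  0
 a  0  0  0  1  1  1  1
 b  0  0  1  1  2  2  2
 a  0  0  1  2  2  2  3
 b  0  0  1  2  3  3  3
 a  0  0  1  2  3  3  4
 b  0  0  1  2  3  4  4
 a  0  0  1  2  3  4  5
 a  0  0  1  2  3  4  5
 a  0  0  1  2  3  4  5

5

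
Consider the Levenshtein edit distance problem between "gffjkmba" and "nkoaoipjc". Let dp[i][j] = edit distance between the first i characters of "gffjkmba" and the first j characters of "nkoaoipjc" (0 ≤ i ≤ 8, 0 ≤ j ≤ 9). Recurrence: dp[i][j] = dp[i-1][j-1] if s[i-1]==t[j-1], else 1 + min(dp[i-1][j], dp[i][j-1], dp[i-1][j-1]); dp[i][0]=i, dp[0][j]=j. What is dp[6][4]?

   ''  n  k  o  a  o  i  p  j  c
''  0  1  2  3  4  5  6  7  8  9
 g  1  1  2  3  4  5  6  7  8  9
 f  2  2  2  3  4  5  6  7  8  9
 f  3  3  3  3  4  5  6  7  8  9
 j  4  4  4  4  4  5  6  7  7  8
 k  5  5  4  5  5  5  6  7  8  8
 m  6  6  5  5  6  6  6  7  8  9
 b  7  7  6  6  6  7  7  7  8  9
 a  8  8  7  7  6  7  8  8  8  9

6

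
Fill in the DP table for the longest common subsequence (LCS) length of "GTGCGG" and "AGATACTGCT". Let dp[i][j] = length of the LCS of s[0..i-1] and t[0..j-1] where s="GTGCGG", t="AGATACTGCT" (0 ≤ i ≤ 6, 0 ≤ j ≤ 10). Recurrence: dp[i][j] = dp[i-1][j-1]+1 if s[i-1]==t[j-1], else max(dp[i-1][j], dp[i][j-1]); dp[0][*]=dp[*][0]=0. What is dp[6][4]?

2

   ''  A  G  A  T  A  C  T  G  C  T
''  0  0  0  0  0  0  0  0  0  0  0
 G  0  0  1  1  1  1  1  1  1  1  1
 T  0  0  1  1  2  2  2  2  2  2  2
 G  0  0  1  1  2  2  2  2  3  3  3
 C  0  0  1  1  2  2  3  3  3  4  4
 G  0  0  1  1  2  2  3  3  4  4  4
 G  0  0  1  1  2  2  3  3  4  4  4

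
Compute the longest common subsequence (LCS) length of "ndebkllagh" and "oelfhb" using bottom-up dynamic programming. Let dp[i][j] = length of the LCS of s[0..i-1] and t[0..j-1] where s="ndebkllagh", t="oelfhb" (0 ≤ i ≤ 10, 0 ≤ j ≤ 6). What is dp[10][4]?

   ''  o  e  l  f  h  b
''  0  0  0  0  0  0  0
 n  0  0  0  0  0  0  0
 d  0  0  0  0  0  0  0
 e  0  0  1  1  1  1  1
 b  0  0  1  1  1  1  2
 k  0  0  1  1  1  1  2
 l  0  0  1  2  2  2  2
 l  0  0  1  2  2  2  2
 a  0  0  1  2  2  2  2
 g  0  0  1  2  2  2  2
 h  0  0  1  2  2  3  3

2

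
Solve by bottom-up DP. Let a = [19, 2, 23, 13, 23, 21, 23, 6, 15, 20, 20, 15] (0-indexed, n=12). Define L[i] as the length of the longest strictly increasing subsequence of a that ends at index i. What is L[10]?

4

   i    0    1    2    3    4    5    6    7    8    9   10   11
a[i]   19    2   23   13   23   21   23    6   15   20   20   15
L[i]    1    1    2    2    3    3    4    2    3    4    4    3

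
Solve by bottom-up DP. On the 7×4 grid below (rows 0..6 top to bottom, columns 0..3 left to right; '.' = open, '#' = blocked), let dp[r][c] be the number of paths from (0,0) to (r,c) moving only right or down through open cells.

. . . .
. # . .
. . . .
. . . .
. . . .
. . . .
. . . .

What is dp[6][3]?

42

r\c   0   1   2   3
  0   1   1   1   1
  1   1   0   1   2
  2   1   1   2   4
  3   1   2   4   8
  4   1   3   7  15
  5   1   4  11  26
  6   1   5  16  42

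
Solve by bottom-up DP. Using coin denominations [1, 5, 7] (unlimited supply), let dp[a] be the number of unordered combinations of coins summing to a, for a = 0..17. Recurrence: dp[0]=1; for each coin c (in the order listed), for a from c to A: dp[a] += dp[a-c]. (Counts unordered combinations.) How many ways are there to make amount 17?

8

after  coin     0     1     2     3     4     5     6     7     8     9    10    11    12    13    14    15    16    17
          1     1     1     1     1     1     1     1     1     1     1     1     1     1     1     1     1     1     1
          5     1     1     1     1     1     2     2     2     2     2     3     3     3     3     3     4     4     4
          7     1     1     1     1     1     2     2     3     3     3     4     4     5     5     6     7     7     8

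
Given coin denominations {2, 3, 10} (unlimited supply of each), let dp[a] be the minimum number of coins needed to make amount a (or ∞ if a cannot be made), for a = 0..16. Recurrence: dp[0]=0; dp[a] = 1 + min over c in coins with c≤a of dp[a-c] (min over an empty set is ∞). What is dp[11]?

4

 a  0  1  2  3  4  5  6  7  8  9 10 11 12 13 14 15 16
dp  0  -  1  1  2  2  2  3  3  3  1  4  2  2  3  3  3
(- denotes ∞ / unreachable)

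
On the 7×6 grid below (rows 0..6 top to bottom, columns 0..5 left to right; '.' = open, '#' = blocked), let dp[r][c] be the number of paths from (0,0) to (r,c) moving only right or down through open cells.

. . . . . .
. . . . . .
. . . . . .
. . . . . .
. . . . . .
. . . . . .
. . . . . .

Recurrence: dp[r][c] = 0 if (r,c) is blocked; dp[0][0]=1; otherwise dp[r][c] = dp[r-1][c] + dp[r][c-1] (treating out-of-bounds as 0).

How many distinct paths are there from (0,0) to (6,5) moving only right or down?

462

r\c   0   1   2   3   4   5
  0   1   1   1   1   1   1
  1   1   2   3   4   5   6
  2   1   3   6  10  15  21
  3   1   4  10  20  35  56
  4   1   5  15  35  70 126
  5   1   6  21  56 126 252
  6   1   7  28  84 210 462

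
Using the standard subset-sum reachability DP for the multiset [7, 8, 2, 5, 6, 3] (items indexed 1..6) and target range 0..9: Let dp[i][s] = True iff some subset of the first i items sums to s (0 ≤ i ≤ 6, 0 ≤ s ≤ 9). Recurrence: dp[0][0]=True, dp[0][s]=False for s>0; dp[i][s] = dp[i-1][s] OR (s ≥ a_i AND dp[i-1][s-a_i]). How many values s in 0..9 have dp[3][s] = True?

i\s   0   1   2   3   4   5   6   7   8   9
  0   T   F   F   F   F   F   F   F   F   F
  1   T   F   F   F   F   F   F   T   F   F
  2   T   F   F   F   F   F   F   T   T   F
  3   T   F   T   F   F   F   F   T   T   T
  4   T   F   T   F   F   T   F   T   T   T
  5   T   F   T   F   F   T   T   T   T   T
  6   T   F   T   T   F   T   T   T   T   T

5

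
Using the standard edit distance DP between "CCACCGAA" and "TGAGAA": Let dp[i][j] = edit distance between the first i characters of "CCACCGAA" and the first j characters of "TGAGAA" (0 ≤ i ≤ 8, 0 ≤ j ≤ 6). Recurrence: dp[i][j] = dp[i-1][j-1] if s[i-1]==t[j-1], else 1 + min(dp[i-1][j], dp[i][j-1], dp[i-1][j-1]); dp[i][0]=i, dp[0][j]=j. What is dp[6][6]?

5

   ''  T  G  A  G  A  A
''  0  1  2  3  4  5  6
 C  1  1  2  3  4  5  6
 C  2  2  2  3  4  5  6
 A  3  3  3  2  3  4  5
 C  4  4  4  3  3  4  5
 C  5  5  5  4  4  4  5
 G  6  6  5  5  4  5  5
 A  7  7  6  5  5  4  5
 A  8  8  7  6  6  5  4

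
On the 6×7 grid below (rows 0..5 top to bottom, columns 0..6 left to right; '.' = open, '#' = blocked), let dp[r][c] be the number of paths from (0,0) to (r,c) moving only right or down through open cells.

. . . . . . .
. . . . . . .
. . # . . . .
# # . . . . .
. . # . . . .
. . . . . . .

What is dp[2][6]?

22

r\c   0   1   2   3   4   5   6
  0   1   1   1   1   1   1   1
  1   1   2   3   4   5   6   7
  2   1   3   0   4   9  15  22
  3   0   0   0   4  13  28  50
  4   0   0   0   4  17  45  95
  5   0   0   0   4  21  66 161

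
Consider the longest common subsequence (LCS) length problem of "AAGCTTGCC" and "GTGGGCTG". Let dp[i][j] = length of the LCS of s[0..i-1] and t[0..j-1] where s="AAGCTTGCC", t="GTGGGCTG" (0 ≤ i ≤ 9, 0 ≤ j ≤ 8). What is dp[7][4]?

3

   ''  G  T  G  G  G  C  T  G
''  0  0  0  0  0  0  0  0  0
 A  0  0  0  0  0  0  0  0  0
 A  0  0  0  0  0  0  0  0  0
 G  0  1  1  1  1  1  1  1  1
 C  0  1  1  1  1  1  2  2  2
 T  0  1  2  2  2  2  2  3  3
 T  0  1  2  2  2  2  2  3  3
 G  0  1  2  3  3  3  3  3  4
 C  0  1  2  3  3  3  4  4  4
 C  0  1  2  3  3  3  4  4  4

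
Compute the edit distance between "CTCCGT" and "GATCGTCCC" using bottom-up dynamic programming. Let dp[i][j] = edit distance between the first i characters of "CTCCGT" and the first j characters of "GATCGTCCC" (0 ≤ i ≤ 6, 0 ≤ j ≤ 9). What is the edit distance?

   ''  G  A  T  C  G  T  C  C  C
''  0  1  2  3  4  5  6  7  8  9
 C  1  1  2  3  3  4  5  6  7  8
 T  2  2  2  2  3  4  4  5  6  7
 C  3  3  3  3  2  3  4  4  5  6
 C  4  4  4  4  3  3  4  4  4  5
 G  5  4  5  5  4  3  4  5  5  5
 T  6  5  5  5  5  4  3  4  5  6

6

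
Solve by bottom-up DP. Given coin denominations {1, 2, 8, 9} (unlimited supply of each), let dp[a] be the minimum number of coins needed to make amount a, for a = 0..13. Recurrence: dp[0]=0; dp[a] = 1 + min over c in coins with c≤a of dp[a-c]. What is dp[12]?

 a  0  1  2  3  4  5  6  7  8  9 10 11 12 13
dp  0  1  1  2  2  3  3  4  1  1  2  2  3  3

3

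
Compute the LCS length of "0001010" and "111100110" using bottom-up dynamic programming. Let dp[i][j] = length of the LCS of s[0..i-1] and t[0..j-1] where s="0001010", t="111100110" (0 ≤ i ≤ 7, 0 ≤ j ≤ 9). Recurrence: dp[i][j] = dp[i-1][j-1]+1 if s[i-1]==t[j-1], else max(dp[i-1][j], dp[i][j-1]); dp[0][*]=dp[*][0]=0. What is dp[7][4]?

   ''  1  1  1  1  0  0  1  1  0
''  0  0  0  0  0  0  0  0  0  0
 0  0  0  0  0  0  1  1  1  1  1
 0  0  0  0  0  0  1  2  2  2  2
 0  0  0  0  0  0  1  2  2  2  3
 1  0  1  1  1  1  1  2  3  3  3
 0  0  1  1  1  1  2  2  3  3  4
 1  0  1  2  2  2  2  2  3  4  4
 0  0  1  2  2  2  3  3  3  4  5

2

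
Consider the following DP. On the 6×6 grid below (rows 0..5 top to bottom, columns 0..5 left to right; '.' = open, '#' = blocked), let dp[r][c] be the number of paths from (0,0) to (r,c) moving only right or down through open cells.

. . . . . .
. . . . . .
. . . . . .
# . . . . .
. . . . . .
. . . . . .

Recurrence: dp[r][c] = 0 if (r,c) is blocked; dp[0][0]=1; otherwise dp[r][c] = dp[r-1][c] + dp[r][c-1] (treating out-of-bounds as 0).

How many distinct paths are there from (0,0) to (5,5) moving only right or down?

231

r\c   0   1   2   3   4   5
  0   1   1   1   1   1   1
  1   1   2   3   4   5   6
  2   1   3   6  10  15  21
  3   0   3   9  19  34  55
  4   0   3  12  31  65 120
  5   0   3  15  46 111 231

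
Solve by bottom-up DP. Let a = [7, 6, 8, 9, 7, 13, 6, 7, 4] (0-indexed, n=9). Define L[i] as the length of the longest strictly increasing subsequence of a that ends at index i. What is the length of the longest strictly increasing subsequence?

4

   i    0    1    2    3    4    5    6    7    8
a[i]    7    6    8    9    7   13    6    7    4
L[i]    1    1    2    3    2    4    1    2    1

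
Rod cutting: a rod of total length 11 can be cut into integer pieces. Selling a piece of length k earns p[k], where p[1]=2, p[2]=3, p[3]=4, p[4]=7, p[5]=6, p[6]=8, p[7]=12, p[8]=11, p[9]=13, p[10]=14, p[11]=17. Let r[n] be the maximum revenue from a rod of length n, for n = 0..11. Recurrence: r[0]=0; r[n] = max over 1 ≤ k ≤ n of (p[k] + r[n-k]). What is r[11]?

   n    0    1    2    3    4    5    6    7    8    9   10   11
r[n]    0    2    4    6    8   10   12   14   16   18   20   22

22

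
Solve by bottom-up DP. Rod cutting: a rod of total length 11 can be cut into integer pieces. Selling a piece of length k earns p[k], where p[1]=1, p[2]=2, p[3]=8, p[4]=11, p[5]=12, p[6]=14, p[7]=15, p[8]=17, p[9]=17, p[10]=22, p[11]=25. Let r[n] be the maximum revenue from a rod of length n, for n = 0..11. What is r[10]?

   n    0    1    2    3    4    5    6    7    8    9   10   11
r[n]    0    1    2    8   11   12   16   19   22   24   27   30

27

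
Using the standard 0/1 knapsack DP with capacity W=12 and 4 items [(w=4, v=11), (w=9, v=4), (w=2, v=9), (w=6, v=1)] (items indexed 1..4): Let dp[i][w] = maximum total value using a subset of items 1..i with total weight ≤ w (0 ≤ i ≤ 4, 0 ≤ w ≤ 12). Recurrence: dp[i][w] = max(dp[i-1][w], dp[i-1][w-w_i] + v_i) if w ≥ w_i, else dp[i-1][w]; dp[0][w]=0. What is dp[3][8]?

20

i\w   0   1   2   3   4   5   6   7   8   9  10  11  12
  0   0   0   0   0   0   0   0   0   0   0   0   0   0
  1   0   0   0   0  11  11  11  11  11  11  11  11  11
  2   0   0   0   0  11  11  11  11  11  11  11  11  11
  3   0   0   9   9  11  11  20  20  20  20  20  20  20
  4   0   0   9   9  11  11  20  20  20  20  20  20  21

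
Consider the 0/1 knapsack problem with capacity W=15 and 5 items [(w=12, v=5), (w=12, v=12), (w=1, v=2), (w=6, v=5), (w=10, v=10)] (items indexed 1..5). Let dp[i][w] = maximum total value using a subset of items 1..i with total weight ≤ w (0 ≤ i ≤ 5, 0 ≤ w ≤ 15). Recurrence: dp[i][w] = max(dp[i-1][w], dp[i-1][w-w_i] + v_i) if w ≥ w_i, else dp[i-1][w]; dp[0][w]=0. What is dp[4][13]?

14

i\w   0   1   2   3   4   5   6   7   8   9  10  11  12  13  14  15
  0   0   0   0   0   0   0   0   0   0   0   0   0   0   0   0   0
  1   0   0   0   0   0   0   0   0   0   0   0   0   5   5   5   5
  2   0   0   0   0   0   0   0   0   0   0   0   0  12  12  12  12
  3   0   2   2   2   2   2   2   2   2   2   2   2  12  14  14  14
  4   0   2   2   2   2   2   5   7   7   7   7   7  12  14  14  14
  5   0   2   2   2   2   2   5   7   7   7  10  12  12  14  14  14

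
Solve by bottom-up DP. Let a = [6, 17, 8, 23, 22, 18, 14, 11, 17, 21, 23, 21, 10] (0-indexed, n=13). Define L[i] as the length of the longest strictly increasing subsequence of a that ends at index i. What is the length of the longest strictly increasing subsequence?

   i    0    1    2    3    4    5    6    7    8    9   10   11   12
a[i]    6   17    8   23   22   18   14   11   17   21   23   21   10
L[i]    1    2    2    3    3    3    3    3    4    5    6    5    3

6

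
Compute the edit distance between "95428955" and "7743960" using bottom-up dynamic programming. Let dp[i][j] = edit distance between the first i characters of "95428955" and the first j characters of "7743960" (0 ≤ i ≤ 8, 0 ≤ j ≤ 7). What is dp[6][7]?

   ''  7  7  4  3  9  6  0
''  0  1  2  3  4  5  6  7
 9  1  1  2  3  4  4  5  6
 5  2  2  2  3  4  5  5  6
 4  3  3  3  2  3  4  5  6
 2  4  4  4  3  3  4  5  6
 8  5  5  5  4  4  4  5  6
 9  6  6  6  5  5  4  5  6
 5  7  7  7  6  6  5  5  6
 5  8  8  8  7  7  6  6  6

6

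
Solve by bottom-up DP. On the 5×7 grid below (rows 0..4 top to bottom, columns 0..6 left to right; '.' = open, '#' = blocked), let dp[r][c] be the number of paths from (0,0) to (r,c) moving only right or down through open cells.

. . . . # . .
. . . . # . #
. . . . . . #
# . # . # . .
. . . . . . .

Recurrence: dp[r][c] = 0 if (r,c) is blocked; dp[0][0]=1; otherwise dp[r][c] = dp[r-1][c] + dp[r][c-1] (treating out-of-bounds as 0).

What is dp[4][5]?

r\c   0   1   2   3   4   5   6
  0   1   1   1   1   0   0   0
  1   1   2   3   4   0   0   0
  2   1   3   6  10  10  10   0
  3   0   3   0  10   0  10  10
  4   0   3   3  13  13  23  33

23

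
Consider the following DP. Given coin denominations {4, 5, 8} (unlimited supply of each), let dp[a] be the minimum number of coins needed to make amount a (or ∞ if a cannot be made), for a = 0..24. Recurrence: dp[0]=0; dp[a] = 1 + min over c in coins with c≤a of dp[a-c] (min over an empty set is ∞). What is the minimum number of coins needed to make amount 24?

3

 a  0  1  2  3  4  5  6  7  8  9 10 11 12 13 14 15 16 17 18 19 20 21 22 23 24
dp  0  -  -  -  1  1  -  -  1  2  2  -  2  2  3  3  2  3  3  4  3  3  4  4  3
(- denotes ∞ / unreachable)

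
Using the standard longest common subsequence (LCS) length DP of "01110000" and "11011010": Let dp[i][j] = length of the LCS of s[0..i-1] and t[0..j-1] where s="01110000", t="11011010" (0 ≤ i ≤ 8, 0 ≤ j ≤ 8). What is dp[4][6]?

3

   ''  1  1  0  1  1  0  1  0
''  0  0  0  0  0  0  0  0  0
 0  0  0  0  1  1  1  1  1  1
 1  0  1  1  1  2  2  2  2  2
 1  0  1  2  2  2  3  3  3  3
 1  0  1  2  2  3  3  3  4  4
 0  0  1  2  3  3  3  4  4  5
 0  0  1  2  3  3  3  4  4  5
 0  0  1  2  3  3  3  4  4  5
 0  0  1  2  3  3  3  4  4  5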